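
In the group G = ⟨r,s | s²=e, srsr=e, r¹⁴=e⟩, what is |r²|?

Compute successive powers until reaching e:
  (r²)¹ = r², (r²)² = r⁴, (r²)³ = r⁶, (r²)⁴ = r⁸, (r²)⁵ = r¹⁰, (r²)⁶ = r¹², (r²)⁷ = e.
The smallest positive k with (r²)ᵏ = e is 7.

Answer: 7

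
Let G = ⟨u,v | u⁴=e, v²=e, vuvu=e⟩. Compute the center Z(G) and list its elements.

An element z ∈ Z(G) iff z commutes with every generator.
For example u² is central: (u²)·u = u³ = u·(u²); (u²)·v = u²v = v·(u²).
Whereas u ∉ Z(G) since u·v = uv ≠ u³v = v·u.
Checking each of the 8 elements this way gives Z(G) = {e, u²}, of order 2.

Answer: {e, u²}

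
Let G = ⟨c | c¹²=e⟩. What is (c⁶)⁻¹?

The order of (c⁶) is 2 (smallest k with (c⁶)ᵏ = e), so (c⁶)⁻¹ = (c⁶)¹ = c⁶.
Check: (c⁶) · (c⁶) → (c⁶) · c⁶ = e, giving e as required.

Answer: c⁶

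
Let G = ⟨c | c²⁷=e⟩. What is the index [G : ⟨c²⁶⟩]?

First find ord(c²⁶) by computing successive powers:
  (c²⁶)¹ = c²⁶, (c²⁶)² = c²⁵, (c²⁶)³ = c²⁴, (c²⁶)⁴ = c²³, (c²⁶)⁵ = c²², (c²⁶)⁶ = c²¹, (c²⁶)⁷ = c²⁰, (c²⁶)⁸ = c¹⁹, (c²⁶)⁹ = c¹⁸, (c²⁶)¹⁰ = c¹⁷, (c²⁶)¹¹ = c¹⁶, (c²⁶)¹² = c¹⁵, (c²⁶)¹³ = c¹⁴, (c²⁶)¹⁴ = c¹³, (c²⁶)¹⁵ = c¹², (c²⁶)¹⁶ = c¹¹, (c²⁶)¹⁷ = c¹⁰, (c²⁶)¹⁸ = c⁹, (c²⁶)¹⁹ = c⁸, (c²⁶)²⁰ = c⁷, (c²⁶)²¹ = c⁶, (c²⁶)²² = c⁵, (c²⁶)²³ = c⁴, (c²⁶)²⁴ = c³, (c²⁶)²⁵ = c², (c²⁶)²⁶ = c, (c²⁶)²⁷ = e.
So |⟨c²⁶⟩| = ord(c²⁶) = 27. With |G| = 27, by Lagrange [G : ⟨c²⁶⟩] = 27/27 = 1.

Answer: 1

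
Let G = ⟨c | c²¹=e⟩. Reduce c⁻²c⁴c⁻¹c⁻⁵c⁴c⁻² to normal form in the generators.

Multiply left to right, reducing at each step:
  (c¹⁹) · c⁴ = c²
  (c²) · c⁻¹ = c
  c · c⁻⁵ = c¹⁷
  (c¹⁷) · c⁴ = e
  e · c⁻² = c¹⁹

Answer: c¹⁹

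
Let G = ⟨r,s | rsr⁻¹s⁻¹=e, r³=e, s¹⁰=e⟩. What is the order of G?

Enumerate words in the generators, reducing via the relations: the distinct elements are
  {e, r, s, rs, r², s², s³, s⁴, s⁵, s⁶, s⁷, s⁸, s⁹, rs², rs³, rs⁴, rs⁵, rs⁶, rs⁷, rs⁸, rs⁹, r²s, r²s², r²s³, r²s⁴, r²s⁵, r²s⁶, r²s⁷, r²s⁸, r²s⁹}.
No further products give new elements, so |G| = 30.

Answer: 30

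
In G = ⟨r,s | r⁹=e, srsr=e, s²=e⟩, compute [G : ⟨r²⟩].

First find ord(r²) by computing successive powers:
  (r²)¹ = r², (r²)² = r⁴, (r²)³ = r⁶, (r²)⁴ = r⁸, (r²)⁵ = r, (r²)⁶ = r³, (r²)⁷ = r⁵, (r²)⁸ = r⁷, (r²)⁹ = e.
So |⟨r²⟩| = ord(r²) = 9. With |G| = 18, by Lagrange [G : ⟨r²⟩] = 18/9 = 2.

Answer: 2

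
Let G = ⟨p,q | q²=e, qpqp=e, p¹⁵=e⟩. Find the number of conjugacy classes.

The conjugacy classes (representative and size) are:
  [e] (size 1), [p¹⁴] (size 2), [p²] (size 2), [p³] (size 2), [p⁴] (size 2), [p¹⁰] (size 2), [p⁹] (size 2), [p⁷] (size 2), [p¹³q] (size 15).
Class equation: 1 + 2 + 2 + 2 + 2 + 2 + 2 + 2 + 15 = 30 = |G|. So G has 9 conjugacy classes.

Answer: 9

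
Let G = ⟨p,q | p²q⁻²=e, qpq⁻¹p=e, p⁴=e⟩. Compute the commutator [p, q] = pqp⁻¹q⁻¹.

[p, q] = p·q·p⁻¹·q⁻¹.
  p · q = pq
  (pq) · (p³) = q⁻¹
  (q⁻¹) · (q⁻¹) = p²

Answer: p²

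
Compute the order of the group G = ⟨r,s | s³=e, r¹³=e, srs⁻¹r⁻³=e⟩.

Enumerate words in the generators, reducing via the relations: the distinct elements are
  {e, r, s, rs, r², r³, r⁴, r⁵, r⁶, r⁷, r⁸, r⁹, s², rs², r²s, r³s, r¹², r¹¹, r¹⁰, r⁴s, r⁵s, r⁶s, r⁷s, r⁸s, r⁹s, r²s², r³s², r¹²s, r¹¹s, r¹⁰s, r⁴s², r⁵s², r⁶s², r⁷s², r⁸s², r⁹s², r¹²s², r¹¹s², r¹⁰s²}.
No further products give new elements, so |G| = 39.

Answer: 39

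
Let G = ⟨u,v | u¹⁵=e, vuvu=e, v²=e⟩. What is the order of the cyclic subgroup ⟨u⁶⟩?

|⟨u⁶⟩| equals the order of u⁶. Compute successive powers until reaching e:
  (u⁶)¹ = u⁶, (u⁶)² = u¹², (u⁶)³ = u³, (u⁶)⁴ = u⁹, (u⁶)⁵ = e.
The smallest positive k with (u⁶)ᵏ = e is 5, so |⟨u⁶⟩| = 5.

Answer: 5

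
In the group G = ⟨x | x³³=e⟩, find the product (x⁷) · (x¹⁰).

Compute (x⁷) · (x¹⁰) by multiplying left to right and reducing via the relations at each step:
  (x⁷) · x¹⁰ = x¹⁷

Answer: x¹⁷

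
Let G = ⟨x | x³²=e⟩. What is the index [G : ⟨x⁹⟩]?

First find ord(x⁹) by computing successive powers:
  (x⁹)¹ = x⁹, (x⁹)² = x¹⁸, (x⁹)³ = x²⁷, (x⁹)⁴ = x⁴, (x⁹)⁵ = x¹³, (x⁹)⁶ = x²², (x⁹)⁷ = x³¹, (x⁹)⁸ = x⁸, (x⁹)⁹ = x¹⁷, (x⁹)¹⁰ = x²⁶, (x⁹)¹¹ = x³, (x⁹)¹² = x¹², (x⁹)¹³ = x²¹, (x⁹)¹⁴ = x³⁰, (x⁹)¹⁵ = x⁷, (x⁹)¹⁶ = x¹⁶, (x⁹)¹⁷ = x²⁵, (x⁹)¹⁸ = x², (x⁹)¹⁹ = x¹¹, (x⁹)²⁰ = x²⁰, (x⁹)²¹ = x²⁹, (x⁹)²² = x⁶, (x⁹)²³ = x¹⁵, (x⁹)²⁴ = x²⁴, (x⁹)²⁵ = x, (x⁹)²⁶ = x¹⁰, (x⁹)²⁷ = x¹⁹, (x⁹)²⁸ = x²⁸, (x⁹)²⁹ = x⁵, (x⁹)³⁰ = x¹⁴, (x⁹)³¹ = x²³, (x⁹)³² = e.
So |⟨x⁹⟩| = ord(x⁹) = 32. With |G| = 32, by Lagrange [G : ⟨x⁹⟩] = 32/32 = 1.

Answer: 1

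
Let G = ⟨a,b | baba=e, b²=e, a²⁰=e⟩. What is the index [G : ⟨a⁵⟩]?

First find ord(a⁵) by computing successive powers:
  (a⁵)¹ = a⁵, (a⁵)² = a¹⁰, (a⁵)³ = a¹⁵, (a⁵)⁴ = e.
So |⟨a⁵⟩| = ord(a⁵) = 4. With |G| = 40, by Lagrange [G : ⟨a⁵⟩] = 40/4 = 10.

Answer: 10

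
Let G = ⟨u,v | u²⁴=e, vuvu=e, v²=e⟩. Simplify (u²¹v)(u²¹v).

Compute (u²¹v) · (u²¹v) by multiplying left to right and reducing via the relations at each step:
  (u²¹v) · u²¹ = v
  v · v = e

Answer: e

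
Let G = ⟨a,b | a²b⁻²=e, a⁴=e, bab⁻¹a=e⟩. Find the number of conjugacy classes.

The conjugacy classes (representative and size) are:
  [e] (size 1), [a³] (size 2), [a²] (size 1), [b⁻¹] (size 2), [ab] (size 2).
Class equation: 1 + 2 + 1 + 2 + 2 = 8 = |G|. So G has 5 conjugacy classes.

Answer: 5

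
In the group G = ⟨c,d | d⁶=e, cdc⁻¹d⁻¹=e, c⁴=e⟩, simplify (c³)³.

Compute successive powers of (c³), reducing at each step:
  (c³)²: (c³) · c³ = c²
  (c³)³: (c²) · c³ = c

Answer: c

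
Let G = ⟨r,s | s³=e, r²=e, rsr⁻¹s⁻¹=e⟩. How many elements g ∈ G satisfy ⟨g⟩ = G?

G is cyclic of order 6. An element generates G iff its order is 6, and a cyclic group of order 6 has exactly φ(6) = 2 such elements.

Answer: 2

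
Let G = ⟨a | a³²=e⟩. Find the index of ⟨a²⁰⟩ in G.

First find ord(a²⁰) by computing successive powers:
  (a²⁰)¹ = a²⁰, (a²⁰)² = a⁸, (a²⁰)³ = a²⁸, (a²⁰)⁴ = a¹⁶, (a²⁰)⁵ = a⁴, (a²⁰)⁶ = a²⁴, (a²⁰)⁷ = a¹², (a²⁰)⁸ = e.
So |⟨a²⁰⟩| = ord(a²⁰) = 8. With |G| = 32, by Lagrange [G : ⟨a²⁰⟩] = 32/8 = 4.

Answer: 4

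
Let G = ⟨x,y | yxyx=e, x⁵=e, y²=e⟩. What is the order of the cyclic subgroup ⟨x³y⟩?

|⟨x³y⟩| equals the order of x³y. Compute successive powers until reaching e:
  (x³y)¹ = x³y, (x³y)² = e.
The smallest positive k with (x³y)ᵏ = e is 2, so |⟨x³y⟩| = 2.

Answer: 2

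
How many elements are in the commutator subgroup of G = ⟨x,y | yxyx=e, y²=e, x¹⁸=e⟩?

G' = [G, G] is generated by all commutators. The generator-pair commutators are: [x, y] = x².
The subgroup they normally generate is {e, x², x⁴, x⁶, x⁸, x¹⁰, x¹², x¹⁴, x¹⁶}, of order 9.
Check: |G/G'| = 36/9 = 4 is the order of the abelianisation.

Answer: 9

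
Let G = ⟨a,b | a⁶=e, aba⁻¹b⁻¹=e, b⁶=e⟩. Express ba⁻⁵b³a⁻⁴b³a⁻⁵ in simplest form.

Multiply left to right, reducing at each step:
  b · a⁻⁵ = ab
  (ab) · b³ = ab⁴
  (ab⁴) · a⁻⁴ = a³b⁴
  (a³b⁴) · b³ = a³b
  (a³b) · a⁻⁵ = a⁴b

Answer: a⁴b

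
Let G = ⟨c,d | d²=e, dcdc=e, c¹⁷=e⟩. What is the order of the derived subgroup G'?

G' = [G, G] is generated by all commutators. The generator-pair commutators are: [c, d] = c².
The subgroup they normally generate is {e, c, c², c³, c⁴, c⁵, c⁶, c⁷, c⁸, c⁹, c¹⁰, c¹¹, c¹², c¹³, c¹⁴, c¹⁵, c¹⁶}, of order 17.
Check: |G/G'| = 34/17 = 2 is the order of the abelianisation.

Answer: 17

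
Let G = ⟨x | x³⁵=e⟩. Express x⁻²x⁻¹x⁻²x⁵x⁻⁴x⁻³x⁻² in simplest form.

Multiply left to right, reducing at each step:
  (x³³) · x⁻¹ = x³²
  (x³²) · x⁻² = x³⁰
  (x³⁰) · x⁵ = e
  e · x⁻⁴ = x³¹
  (x³¹) · x⁻³ = x²⁸
  (x²⁸) · x⁻² = x²⁶

Answer: x²⁶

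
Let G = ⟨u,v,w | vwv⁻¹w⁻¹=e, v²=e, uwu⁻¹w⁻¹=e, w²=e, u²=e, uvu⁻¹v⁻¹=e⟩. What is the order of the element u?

Compute successive powers until reaching e:
  u¹ = u, u² = e.
The smallest positive k with uᵏ = e is 2.

Answer: 2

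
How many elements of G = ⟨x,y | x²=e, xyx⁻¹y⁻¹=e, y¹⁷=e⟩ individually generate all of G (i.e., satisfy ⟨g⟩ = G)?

G is cyclic of order 34. An element generates G iff its order is 34, and a cyclic group of order 34 has exactly φ(34) = 16 such elements.

Answer: 16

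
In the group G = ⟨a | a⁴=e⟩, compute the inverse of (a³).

The order of (a³) is 4 (smallest k with (a³)ᵏ = e), so (a³)⁻¹ = (a³)³ = a.
Check: (a³) · a → (a³) · a = e, giving e as required.

Answer: a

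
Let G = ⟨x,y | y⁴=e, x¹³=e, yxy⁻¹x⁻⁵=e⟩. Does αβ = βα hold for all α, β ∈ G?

x·y = xy but y·x = x⁵y, so x·y ≠ y·x and G is not abelian.

Answer: No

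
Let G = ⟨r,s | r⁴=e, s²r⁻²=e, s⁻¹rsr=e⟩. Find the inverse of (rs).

The order of (rs) is 4 (smallest k with (rs)ᵏ = e), so (rs)⁻¹ = (rs)³ = rs⁻¹.
Check: (rs) · (rs⁻¹) → (rs) · r = s;   s · s⁻¹ = e, giving e as required.

Answer: rs⁻¹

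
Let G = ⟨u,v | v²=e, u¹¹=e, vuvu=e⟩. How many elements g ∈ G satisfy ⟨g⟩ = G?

⟨g⟩ = G would require ord(g) = |G| = 22, but the maximum element order in G is 11 < 22. So G is not cyclic and no single element generates it: the count is 0.

Answer: 0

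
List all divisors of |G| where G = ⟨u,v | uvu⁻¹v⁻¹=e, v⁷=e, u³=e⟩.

|G| = 21 = 3 · 7. By Lagrange's theorem the order of any subgroup divides 21; the divisors of 21 are 1, 3, 7, 21.

Answer: 1, 3, 7, 21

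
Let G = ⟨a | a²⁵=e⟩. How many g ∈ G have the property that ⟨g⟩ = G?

G is cyclic of order 25. An element generates G iff its order is 25, and a cyclic group of order 25 has exactly φ(25) = 20 such elements.

Answer: 20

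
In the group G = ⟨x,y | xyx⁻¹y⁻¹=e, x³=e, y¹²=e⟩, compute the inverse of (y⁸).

The order of (y⁸) is 3 (smallest k with (y⁸)ᵏ = e), so (y⁸)⁻¹ = (y⁸)² = y⁴.
Check: (y⁸) · (y⁴) → (y⁸) · y⁴ = e, giving e as required.

Answer: y⁴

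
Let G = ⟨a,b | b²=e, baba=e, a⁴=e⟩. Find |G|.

Enumerate words in the generators, reducing via the relations: the distinct elements are
  {a, b, e, ab, a², a³, a²b, a³b}.
No further products give new elements, so |G| = 8.

Answer: 8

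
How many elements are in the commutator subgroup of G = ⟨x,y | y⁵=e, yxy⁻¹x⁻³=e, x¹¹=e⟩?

G' = [G, G] is generated by all commutators. The generator-pair commutators are: [x, y] = x⁹.
The subgroup they normally generate is {e, x, x², x³, x⁴, x⁵, x⁶, x⁷, x⁸, x⁹, x¹⁰}, of order 11.
Check: |G/G'| = 55/11 = 5 is the order of the abelianisation.

Answer: 11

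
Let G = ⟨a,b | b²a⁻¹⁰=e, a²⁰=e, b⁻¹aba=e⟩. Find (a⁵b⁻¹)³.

Compute successive powers of (a⁵b⁻¹), reducing at each step:
  (a⁵b⁻¹)²: (a⁵b⁻¹) · a⁵ = b⁻¹;   (b⁻¹) · b⁻¹ = a¹⁰
  (a⁵b⁻¹)³: (a¹⁰) · a⁵ = a¹⁵;   (a¹⁵) · b⁻¹ = a⁵b

Answer: a⁵b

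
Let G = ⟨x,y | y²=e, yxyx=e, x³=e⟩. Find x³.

Compute successive powers of x, reducing at each step:
  x²: x · x = x²
  x³: (x²) · x = e

Answer: e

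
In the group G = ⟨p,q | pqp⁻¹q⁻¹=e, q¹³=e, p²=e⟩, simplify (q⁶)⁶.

Compute successive powers of (q⁶), reducing at each step:
  (q⁶)²: (q⁶) · q⁶ = q¹²
  (q⁶)³: (q¹²) · q⁶ = q⁵
  (q⁶)⁴: (q⁵) · q⁶ = q¹¹
  (q⁶)⁵: (q¹¹) · q⁶ = q⁴
  (q⁶)⁶: (q⁴) · q⁶ = q¹⁰

Answer: q¹⁰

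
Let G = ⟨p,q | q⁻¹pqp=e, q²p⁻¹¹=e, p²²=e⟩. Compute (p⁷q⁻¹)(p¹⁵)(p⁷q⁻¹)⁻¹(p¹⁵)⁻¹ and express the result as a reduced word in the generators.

[(p⁷q⁻¹), (p¹⁵)] = (p⁷q⁻¹)·(p¹⁵)·(p⁷q⁻¹)⁻¹·(p¹⁵)⁻¹.
  (p⁷q⁻¹) · (p¹⁵) = p³q
  (p³q) · (p⁷q) = p⁷
  (p⁷) · (p⁷) = p¹⁴

Answer: p¹⁴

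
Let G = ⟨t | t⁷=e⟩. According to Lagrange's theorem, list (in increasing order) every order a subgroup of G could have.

|G| = 7 = 7. By Lagrange's theorem the order of any subgroup divides 7; the divisors of 7 are 1, 7.

Answer: 1, 7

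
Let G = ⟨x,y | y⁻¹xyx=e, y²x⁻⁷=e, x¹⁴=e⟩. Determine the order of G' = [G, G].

G' = [G, G] is generated by all commutators. The generator-pair commutators are: [x, y] = x².
The subgroup they normally generate is {e, x², x⁴, x⁶, x⁸, x¹⁰, x¹²}, of order 7.
Check: |G/G'| = 28/7 = 4 is the order of the abelianisation.

Answer: 7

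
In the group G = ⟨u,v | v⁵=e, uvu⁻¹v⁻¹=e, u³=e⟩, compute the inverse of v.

The order of v is 5 (smallest k with vᵏ = e), so v⁻¹ = v⁴ = v⁴.
Check: v · (v⁴) → v · v⁴ = e, giving e as required.

Answer: v⁴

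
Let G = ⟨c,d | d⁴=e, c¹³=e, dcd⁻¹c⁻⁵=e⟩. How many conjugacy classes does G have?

The conjugacy classes (representative and size) are:
  [e] (size 1), [c] (size 4), [c²] (size 4), [c⁹] (size 4), [c¹²d] (size 13), [c⁴d²] (size 13), [c¹²d³] (size 13).
Class equation: 1 + 4 + 4 + 4 + 13 + 13 + 13 = 52 = |G|. So G has 7 conjugacy classes.

Answer: 7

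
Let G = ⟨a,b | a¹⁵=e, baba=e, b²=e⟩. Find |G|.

Enumerate words in the generators, reducing via the relations: the distinct elements are
  {a, b, e, ab, a², a³, a⁴, a⁵, a⁶, a⁷, a⁸, a⁹, a²b, a³b, a¹², a¹³, a¹¹, a¹⁰, a¹⁴, a⁴b, a⁵b, a⁶b, a⁷b, a⁸b, a⁹b, a¹²b, a¹³b, a¹¹b, a¹⁰b, a¹⁴b}.
No further products give new elements, so |G| = 30.

Answer: 30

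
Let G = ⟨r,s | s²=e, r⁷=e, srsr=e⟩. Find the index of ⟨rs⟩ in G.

First find ord(rs) by computing successive powers:
  (rs)¹ = rs, (rs)² = e.
So |⟨rs⟩| = ord(rs) = 2. With |G| = 14, by Lagrange [G : ⟨rs⟩] = 14/2 = 7.

Answer: 7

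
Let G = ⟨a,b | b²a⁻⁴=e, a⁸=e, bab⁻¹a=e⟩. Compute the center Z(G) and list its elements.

An element z ∈ Z(G) iff z commutes with every generator.
For example a⁴ is central: (a⁴)·a = a⁵ = a·(a⁴); (a⁴)·b = b⁻¹ = b·(a⁴).
Whereas a ∉ Z(G) since a·b = ab ≠ a³b⁻¹ = b·a.
Checking each of the 16 elements this way gives Z(G) = {e, a⁴}, of order 2.

Answer: {e, a⁴}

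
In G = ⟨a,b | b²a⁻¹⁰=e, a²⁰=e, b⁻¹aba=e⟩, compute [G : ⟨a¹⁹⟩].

First find ord(a¹⁹) by computing successive powers:
  (a¹⁹)¹ = a¹⁹, (a¹⁹)² = a¹⁸, (a¹⁹)³ = a¹⁷, (a¹⁹)⁴ = a¹⁶, (a¹⁹)⁵ = a¹⁵, (a¹⁹)⁶ = a¹⁴, (a¹⁹)⁷ = a¹³, (a¹⁹)⁸ = a¹², (a¹⁹)⁹ = a¹¹, (a¹⁹)¹⁰ = a¹⁰, (a¹⁹)¹¹ = a⁹, (a¹⁹)¹² = a⁸, (a¹⁹)¹³ = a⁷, (a¹⁹)¹⁴ = a⁶, (a¹⁹)¹⁵ = a⁵, (a¹⁹)¹⁶ = a⁴, (a¹⁹)¹⁷ = a³, (a¹⁹)¹⁸ = a², (a¹⁹)¹⁹ = a, (a¹⁹)²⁰ = e.
So |⟨a¹⁹⟩| = ord(a¹⁹) = 20. With |G| = 40, by Lagrange [G : ⟨a¹⁹⟩] = 40/20 = 2.

Answer: 2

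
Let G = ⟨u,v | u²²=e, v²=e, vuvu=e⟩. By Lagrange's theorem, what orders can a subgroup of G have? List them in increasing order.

|G| = 44 = 2² · 11. By Lagrange's theorem the order of any subgroup divides 44; the divisors of 44 are 1, 2, 4, 11, 22, 44.

Answer: 1, 2, 4, 11, 22, 44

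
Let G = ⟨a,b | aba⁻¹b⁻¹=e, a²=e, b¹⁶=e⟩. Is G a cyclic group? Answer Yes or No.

|G| = 32, but the maximum element order in G is 16 < 32. No single element generates all of G, so G is not cyclic.

Answer: No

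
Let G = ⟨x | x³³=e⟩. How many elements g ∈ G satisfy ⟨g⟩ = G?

G is cyclic of order 33. An element generates G iff its order is 33, and a cyclic group of order 33 has exactly φ(33) = 20 such elements.

Answer: 20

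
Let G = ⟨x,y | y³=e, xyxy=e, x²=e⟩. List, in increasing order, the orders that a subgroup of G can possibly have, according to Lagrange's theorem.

|G| = 6 = 2 · 3. By Lagrange's theorem the order of any subgroup divides 6; the divisors of 6 are 1, 2, 3, 6.

Answer: 1, 2, 3, 6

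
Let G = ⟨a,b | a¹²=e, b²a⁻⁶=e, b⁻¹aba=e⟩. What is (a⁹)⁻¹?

The order of (a⁹) is 4 (smallest k with (a⁹)ᵏ = e), so (a⁹)⁻¹ = (a⁹)³ = a³.
Check: (a⁹) · (a³) → (a⁹) · a³ = e, giving e as required.

Answer: a³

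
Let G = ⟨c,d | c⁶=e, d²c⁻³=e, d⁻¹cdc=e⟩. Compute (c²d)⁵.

Compute successive powers of (c²d), reducing at each step:
  (c²d)²: (c²d) · c² = d;   d · d = c³
  (c²d)³: (c³) · c² = c⁵;   (c⁵) · d = c²d⁻¹
  (c²d)⁴: (c²d⁻¹) · c² = d⁻¹;   (d⁻¹) · d = e
  (c²d)⁵: e · c² = c²;   (c²) · d = c²d

Answer: c²d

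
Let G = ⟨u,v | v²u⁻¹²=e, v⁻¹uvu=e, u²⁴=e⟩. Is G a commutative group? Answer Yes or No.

u·v = uv but v·u = u¹¹v⁻¹, so u·v ≠ v·u and G is not abelian.

Answer: No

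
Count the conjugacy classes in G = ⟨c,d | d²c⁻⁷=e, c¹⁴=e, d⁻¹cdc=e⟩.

The conjugacy classes (representative and size) are:
  [e] (size 1), [c¹³] (size 2), [c¹²] (size 2), [c¹¹] (size 2), [c⁴] (size 2), [c⁵] (size 2), [c⁸] (size 2), [c⁷] (size 1), [c⁵d⁻¹] (size 7), [c⁵d] (size 7).
Class equation: 1 + 2 + 2 + 2 + 2 + 2 + 2 + 1 + 7 + 7 = 28 = |G|. So G has 10 conjugacy classes.

Answer: 10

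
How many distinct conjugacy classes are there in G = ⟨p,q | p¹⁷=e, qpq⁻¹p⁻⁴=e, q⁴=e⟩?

The conjugacy classes (representative and size) are:
  [e] (size 1), [p⁴] (size 4), [p²] (size 4), [p⁵] (size 4), [p¹¹] (size 4), [p⁷q] (size 17), [p³q²] (size 17), [p⁹q³] (size 17).
Class equation: 1 + 4 + 4 + 4 + 4 + 17 + 17 + 17 = 68 = |G|. So G has 8 conjugacy classes.

Answer: 8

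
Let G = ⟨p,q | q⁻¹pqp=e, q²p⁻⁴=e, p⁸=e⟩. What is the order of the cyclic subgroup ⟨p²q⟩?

|⟨p²q⟩| equals the order of p²q. Compute successive powers until reaching e:
  (p²q)¹ = p²q, (p²q)² = p⁴, (p²q)³ = p²q⁻¹, (p²q)⁴ = e.
The smallest positive k with (p²q)ᵏ = e is 4, so |⟨p²q⟩| = 4.

Answer: 4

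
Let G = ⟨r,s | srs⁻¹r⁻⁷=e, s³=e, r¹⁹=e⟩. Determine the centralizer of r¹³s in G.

⟨r¹³s⟩ ⊆ C_G(r¹³s) since powers of r¹³s commute with r¹³s; so |C_G(r¹³s)| ≥ |⟨r¹³s⟩| = 3.
By orbit–stabilizer, |C_G(r¹³s)| = |G| / |conj. class of r¹³s| = 57 / 19 = 3.
The 3 elements commuting with r¹³s are {e, r¹³s, r⁹s²}.

Answer: {e, r¹³s, r⁹s²}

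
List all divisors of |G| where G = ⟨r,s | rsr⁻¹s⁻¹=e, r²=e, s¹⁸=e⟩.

|G| = 36 = 2² · 3². By Lagrange's theorem the order of any subgroup divides 36; the divisors of 36 are 1, 2, 3, 4, 6, 9, 12, 18, 36.

Answer: 1, 2, 3, 4, 6, 9, 12, 18, 36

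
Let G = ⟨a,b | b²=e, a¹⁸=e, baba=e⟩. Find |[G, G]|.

G' = [G, G] is generated by all commutators. The generator-pair commutators are: [a, b] = a².
The subgroup they normally generate is {e, a², a⁴, a⁶, a⁸, a¹⁰, a¹², a¹⁴, a¹⁶}, of order 9.
Check: |G/G'| = 36/9 = 4 is the order of the abelianisation.

Answer: 9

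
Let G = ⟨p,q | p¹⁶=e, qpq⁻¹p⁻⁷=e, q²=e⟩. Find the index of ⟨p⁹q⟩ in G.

First find ord(p⁹q) by computing successive powers:
  (p⁹q)¹ = p⁹q, (p⁹q)² = p⁸, (p⁹q)³ = pq, (p⁹q)⁴ = e.
So |⟨p⁹q⟩| = ord(p⁹q) = 4. With |G| = 32, by Lagrange [G : ⟨p⁹q⟩] = 32/4 = 8.

Answer: 8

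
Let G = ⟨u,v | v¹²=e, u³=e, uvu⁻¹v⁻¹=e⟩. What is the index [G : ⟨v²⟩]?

First find ord(v²) by computing successive powers:
  (v²)¹ = v², (v²)² = v⁴, (v²)³ = v⁶, (v²)⁴ = v⁸, (v²)⁵ = v¹⁰, (v²)⁶ = e.
So |⟨v²⟩| = ord(v²) = 6. With |G| = 36, by Lagrange [G : ⟨v²⟩] = 36/6 = 6.

Answer: 6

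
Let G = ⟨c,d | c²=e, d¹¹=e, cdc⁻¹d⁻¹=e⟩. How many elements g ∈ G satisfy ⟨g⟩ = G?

G is cyclic of order 22. An element generates G iff its order is 22, and a cyclic group of order 22 has exactly φ(22) = 10 such elements.

Answer: 10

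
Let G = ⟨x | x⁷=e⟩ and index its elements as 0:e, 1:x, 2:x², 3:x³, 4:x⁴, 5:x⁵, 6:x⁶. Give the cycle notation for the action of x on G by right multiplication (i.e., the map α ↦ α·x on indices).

(0 1 2 3 4 5 6)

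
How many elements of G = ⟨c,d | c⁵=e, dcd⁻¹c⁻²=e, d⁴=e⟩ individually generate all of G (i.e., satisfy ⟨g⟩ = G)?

⟨g⟩ = G would require ord(g) = |G| = 20, but the maximum element order in G is 5 < 20. So G is not cyclic and no single element generates it: the count is 0.

Answer: 0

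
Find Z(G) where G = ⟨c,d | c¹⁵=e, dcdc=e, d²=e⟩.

An element z ∈ Z(G) iff z commutes with every generator.
For example e is central: e·c = c = c·e; e·d = d = d·e.
Whereas c ∉ Z(G) since c·d = cd ≠ c¹⁴d = d·c.
Checking each of the 30 elements this way gives Z(G) = {e}, of order 1.

Answer: {e}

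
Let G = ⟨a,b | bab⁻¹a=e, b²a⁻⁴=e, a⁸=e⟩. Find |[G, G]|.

G' = [G, G] is generated by all commutators. The generator-pair commutators are: [a, b] = a².
The subgroup they normally generate is {e, a², a⁴, a⁶}, of order 4.
Check: |G/G'| = 16/4 = 4 is the order of the abelianisation.

Answer: 4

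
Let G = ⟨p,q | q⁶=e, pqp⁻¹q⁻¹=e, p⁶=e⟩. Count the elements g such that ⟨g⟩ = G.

⟨g⟩ = G would require ord(g) = |G| = 36, but the maximum element order in G is 6 < 36. So G is not cyclic and no single element generates it: the count is 0.

Answer: 0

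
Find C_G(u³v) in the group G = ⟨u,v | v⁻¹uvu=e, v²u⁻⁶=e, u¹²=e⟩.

⟨u³v⟩ ⊆ C_G(u³v) since powers of u³v commute with u³v; so |C_G(u³v)| ≥ |⟨u³v⟩| = 4.
By orbit–stabilizer, |C_G(u³v)| = |G| / |conj. class of u³v| = 24 / 6 = 4.
The 4 elements commuting with u³v are {e, u⁶, u³v, u³v⁻¹}.

Answer: {e, u⁶, u³v, u³v⁻¹}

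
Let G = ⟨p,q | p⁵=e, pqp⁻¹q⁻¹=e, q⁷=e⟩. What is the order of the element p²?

Compute successive powers until reaching e:
  (p²)¹ = p², (p²)² = p⁴, (p²)³ = p, (p²)⁴ = p³, (p²)⁵ = e.
The smallest positive k with (p²)ᵏ = e is 5.

Answer: 5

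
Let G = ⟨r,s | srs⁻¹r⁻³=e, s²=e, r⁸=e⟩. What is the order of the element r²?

Compute successive powers until reaching e:
  (r²)¹ = r², (r²)² = r⁴, (r²)³ = r⁶, (r²)⁴ = e.
The smallest positive k with (r²)ᵏ = e is 4.

Answer: 4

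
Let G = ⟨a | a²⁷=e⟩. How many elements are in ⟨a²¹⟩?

|⟨a²¹⟩| equals the order of a²¹. Compute successive powers until reaching e:
  (a²¹)¹ = a²¹, (a²¹)² = a¹⁵, (a²¹)³ = a⁹, (a²¹)⁴ = a³, (a²¹)⁵ = a²⁴, (a²¹)⁶ = a¹⁸, (a²¹)⁷ = a¹², (a²¹)⁸ = a⁶, (a²¹)⁹ = e.
The smallest positive k with (a²¹)ᵏ = e is 9, so |⟨a²¹⟩| = 9.

Answer: 9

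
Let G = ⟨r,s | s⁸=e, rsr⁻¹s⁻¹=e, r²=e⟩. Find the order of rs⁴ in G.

Compute successive powers until reaching e:
  (rs⁴)¹ = rs⁴, (rs⁴)² = e.
The smallest positive k with (rs⁴)ᵏ = e is 2.

Answer: 2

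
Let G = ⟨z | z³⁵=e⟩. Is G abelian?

G has a single generator, so G is cyclic and hence abelian.

Answer: Yes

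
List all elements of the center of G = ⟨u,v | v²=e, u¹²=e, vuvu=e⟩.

An element z ∈ Z(G) iff z commutes with every generator.
For example u⁶ is central: (u⁶)·u = u⁷ = u·(u⁶); (u⁶)·v = u⁶v = v·(u⁶).
Whereas u ∉ Z(G) since u·v = uv ≠ u¹¹v = v·u.
Checking each of the 24 elements this way gives Z(G) = {e, u⁶}, of order 2.

Answer: {e, u⁶}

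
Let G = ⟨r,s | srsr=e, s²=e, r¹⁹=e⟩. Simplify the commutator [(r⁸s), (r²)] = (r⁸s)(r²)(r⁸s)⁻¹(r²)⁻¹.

[(r⁸s), (r²)] = (r⁸s)·(r²)·(r⁸s)⁻¹·(r²)⁻¹.
  (r⁸s) · (r²) = r⁶s
  (r⁶s) · (r⁸s) = r¹⁷
  (r¹⁷) · (r¹⁷) = r¹⁵

Answer: r¹⁵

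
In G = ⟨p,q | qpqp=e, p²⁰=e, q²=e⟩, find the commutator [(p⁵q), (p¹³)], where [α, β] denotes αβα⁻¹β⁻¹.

[(p⁵q), (p¹³)] = (p⁵q)·(p¹³)·(p⁵q)⁻¹·(p¹³)⁻¹.
  (p⁵q) · (p¹³) = p¹²q
  (p¹²q) · (p⁵q) = p⁷
  (p⁷) · (p⁷) = p¹⁴

Answer: p¹⁴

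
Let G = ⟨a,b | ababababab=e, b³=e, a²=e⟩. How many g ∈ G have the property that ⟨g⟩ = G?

⟨g⟩ = G would require ord(g) = |G| = 60, but the maximum element order in G is 5 < 60. So G is not cyclic and no single element generates it: the count is 0.

Answer: 0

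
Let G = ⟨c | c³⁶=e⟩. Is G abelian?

G has a single generator, so G is cyclic and hence abelian.

Answer: Yes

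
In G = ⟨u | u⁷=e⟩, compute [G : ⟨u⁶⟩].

First find ord(u⁶) by computing successive powers:
  (u⁶)¹ = u⁶, (u⁶)² = u⁵, (u⁶)³ = u⁴, (u⁶)⁴ = u³, (u⁶)⁵ = u², (u⁶)⁶ = u, (u⁶)⁷ = e.
So |⟨u⁶⟩| = ord(u⁶) = 7. With |G| = 7, by Lagrange [G : ⟨u⁶⟩] = 7/7 = 1.

Answer: 1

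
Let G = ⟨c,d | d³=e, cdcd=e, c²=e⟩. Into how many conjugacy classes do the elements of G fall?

The conjugacy classes (representative and size) are:
  [e] (size 1), [cd²] (size 3), [d²] (size 2).
Class equation: 1 + 3 + 2 = 6 = |G|. So G has 3 conjugacy classes.

Answer: 3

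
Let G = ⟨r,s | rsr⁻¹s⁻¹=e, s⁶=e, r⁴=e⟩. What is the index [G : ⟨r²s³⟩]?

First find ord(r²s³) by computing successive powers:
  (r²s³)¹ = r²s³, (r²s³)² = e.
So |⟨r²s³⟩| = ord(r²s³) = 2. With |G| = 24, by Lagrange [G : ⟨r²s³⟩] = 24/2 = 12.

Answer: 12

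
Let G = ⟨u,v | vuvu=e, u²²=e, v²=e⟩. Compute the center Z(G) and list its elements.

An element z ∈ Z(G) iff z commutes with every generator.
For example u¹¹ is central: (u¹¹)·u = u¹² = u·(u¹¹); (u¹¹)·v = u¹¹v = v·(u¹¹).
Whereas u ∉ Z(G) since u·v = uv ≠ u²¹v = v·u.
Checking each of the 44 elements this way gives Z(G) = {e, u¹¹}, of order 2.

Answer: {e, u¹¹}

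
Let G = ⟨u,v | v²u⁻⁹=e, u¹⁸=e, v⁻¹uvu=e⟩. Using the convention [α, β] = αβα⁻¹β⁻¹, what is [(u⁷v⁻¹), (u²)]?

[(u⁷v⁻¹), (u²)] = (u⁷v⁻¹)·(u²)·(u⁷v⁻¹)⁻¹·(u²)⁻¹.
  (u⁷v⁻¹) · (u²) = u⁵v⁻¹
  (u⁵v⁻¹) · (u⁷v) = u¹⁶
  (u¹⁶) · (u¹⁶) = u¹⁴

Answer: u¹⁴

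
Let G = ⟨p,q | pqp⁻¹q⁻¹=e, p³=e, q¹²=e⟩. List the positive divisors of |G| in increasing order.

|G| = 36 = 2² · 3². By Lagrange's theorem the order of any subgroup divides 36; the divisors of 36 are 1, 2, 3, 4, 6, 9, 12, 18, 36.

Answer: 1, 2, 3, 4, 6, 9, 12, 18, 36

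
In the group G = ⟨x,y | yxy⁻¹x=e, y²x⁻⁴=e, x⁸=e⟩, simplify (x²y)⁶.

Compute successive powers of (x²y), reducing at each step:
  (x²y)²: (x²y) · x² = y;   y · y = x⁴
  (x²y)³: (x⁴) · x² = x⁶;   (x⁶) · y = x²y⁻¹
  (x²y)⁴: (x²y⁻¹) · x² = y⁻¹;   (y⁻¹) · y = e
  (x²y)⁵: e · x² = x²;   (x²) · y = x²y
  (x²y)⁶: (x²y) · x² = y;   y · y = x⁴

Answer: x⁴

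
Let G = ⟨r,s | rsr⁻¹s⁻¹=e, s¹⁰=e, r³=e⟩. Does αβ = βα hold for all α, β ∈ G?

Each pair of generators commutes: r·s = rs = s·r. Since the generators pairwise commute, every element of G commutes with every other, so G is abelian.

Answer: Yes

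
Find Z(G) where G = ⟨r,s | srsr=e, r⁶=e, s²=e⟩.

An element z ∈ Z(G) iff z commutes with every generator.
For example r³ is central: (r³)·r = r⁴ = r·(r³); (r³)·s = r³s = s·(r³).
Whereas r ∉ Z(G) since r·s = rs ≠ r⁵s = s·r.
Checking each of the 12 elements this way gives Z(G) = {e, r³}, of order 2.

Answer: {e, r³}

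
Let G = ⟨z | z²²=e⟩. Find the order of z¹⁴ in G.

Compute successive powers until reaching e:
  (z¹⁴)¹ = z¹⁴, (z¹⁴)² = z⁶, (z¹⁴)³ = z²⁰, (z¹⁴)⁴ = z¹², (z¹⁴)⁵ = z⁴, (z¹⁴)⁶ = z¹⁸, (z¹⁴)⁷ = z¹⁰, (z¹⁴)⁸ = z², (z¹⁴)⁹ = z¹⁶, (z¹⁴)¹⁰ = z⁸, (z¹⁴)¹¹ = e.
The smallest positive k with (z¹⁴)ᵏ = e is 11.

Answer: 11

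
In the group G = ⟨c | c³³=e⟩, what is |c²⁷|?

Compute successive powers until reaching e:
  (c²⁷)¹ = c²⁷, (c²⁷)² = c²¹, (c²⁷)³ = c¹⁵, (c²⁷)⁴ = c⁹, (c²⁷)⁵ = c³, (c²⁷)⁶ = c³⁰, (c²⁷)⁷ = c²⁴, (c²⁷)⁸ = c¹⁸, (c²⁷)⁹ = c¹², (c²⁷)¹⁰ = c⁶, (c²⁷)¹¹ = e.
The smallest positive k with (c²⁷)ᵏ = e is 11.

Answer: 11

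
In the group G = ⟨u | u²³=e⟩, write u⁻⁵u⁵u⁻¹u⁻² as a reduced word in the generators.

Multiply left to right, reducing at each step:
  (u¹⁸) · u⁵ = e
  e · u⁻¹ = u²²
  (u²²) · u⁻² = u²⁰

Answer: u²⁰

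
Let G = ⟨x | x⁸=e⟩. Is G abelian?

G has a single generator, so G is cyclic and hence abelian.

Answer: Yes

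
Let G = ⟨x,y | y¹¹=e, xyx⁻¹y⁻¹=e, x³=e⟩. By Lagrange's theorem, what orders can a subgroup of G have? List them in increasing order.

|G| = 33 = 3 · 11. By Lagrange's theorem the order of any subgroup divides 33; the divisors of 33 are 1, 3, 11, 33.

Answer: 1, 3, 11, 33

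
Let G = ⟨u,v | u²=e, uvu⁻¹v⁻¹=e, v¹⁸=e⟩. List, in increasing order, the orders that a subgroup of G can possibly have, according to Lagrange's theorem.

|G| = 36 = 2² · 3². By Lagrange's theorem the order of any subgroup divides 36; the divisors of 36 are 1, 2, 3, 4, 6, 9, 12, 18, 36.

Answer: 1, 2, 3, 4, 6, 9, 12, 18, 36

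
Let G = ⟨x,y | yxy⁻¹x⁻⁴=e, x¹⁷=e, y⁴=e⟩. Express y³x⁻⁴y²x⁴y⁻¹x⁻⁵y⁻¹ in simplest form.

Multiply left to right, reducing at each step:
  (y³) · x⁻⁴ = x¹⁶y³
  (x¹⁶y³) · y² = x¹⁶y
  (x¹⁶y) · x⁴ = x¹⁵y
  (x¹⁵y) · y⁻¹ = x¹⁵
  (x¹⁵) · x⁻⁵ = x¹⁰
  (x¹⁰) · y⁻¹ = x¹⁰y³

Answer: x¹⁰y³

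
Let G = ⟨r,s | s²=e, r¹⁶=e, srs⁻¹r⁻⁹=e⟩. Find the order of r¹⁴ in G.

Compute successive powers until reaching e:
  (r¹⁴)¹ = r¹⁴, (r¹⁴)² = r¹², (r¹⁴)³ = r¹⁰, (r¹⁴)⁴ = r⁸, (r¹⁴)⁵ = r⁶, (r¹⁴)⁶ = r⁴, (r¹⁴)⁷ = r², (r¹⁴)⁸ = e.
The smallest positive k with (r¹⁴)ᵏ = e is 8.

Answer: 8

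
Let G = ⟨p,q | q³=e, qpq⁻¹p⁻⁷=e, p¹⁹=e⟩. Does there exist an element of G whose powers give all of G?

Every cyclic group is abelian. But p·q = pq while q·p = p⁷q, so p·q ≠ q·p and G is not abelian. Hence G is not cyclic.

Answer: No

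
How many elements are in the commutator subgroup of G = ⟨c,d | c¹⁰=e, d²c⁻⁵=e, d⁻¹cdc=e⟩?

G' = [G, G] is generated by all commutators. The generator-pair commutators are: [c, d] = c².
The subgroup they normally generate is {e, c², c⁴, c⁶, c⁸}, of order 5.
Check: |G/G'| = 20/5 = 4 is the order of the abelianisation.

Answer: 5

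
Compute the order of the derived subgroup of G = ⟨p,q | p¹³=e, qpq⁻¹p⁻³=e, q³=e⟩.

G' = [G, G] is generated by all commutators. The generator-pair commutators are: [p, q] = p¹¹.
The subgroup they normally generate is {e, p, p², p³, p⁴, p⁵, p⁶, p⁷, p⁸, p⁹, p¹⁰, p¹¹, p¹²}, of order 13.
Check: |G/G'| = 39/13 = 3 is the order of the abelianisation.

Answer: 13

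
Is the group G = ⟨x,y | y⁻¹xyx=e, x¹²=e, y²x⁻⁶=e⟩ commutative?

x·y = xy but y·x = x⁵y⁻¹, so x·y ≠ y·x and G is not abelian.

Answer: No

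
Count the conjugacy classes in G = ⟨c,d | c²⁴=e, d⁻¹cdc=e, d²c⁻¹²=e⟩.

The conjugacy classes (representative and size) are:
  [e] (size 1), [c] (size 2), [c²] (size 2), [c³] (size 2), [c⁴] (size 2), [c⁵] (size 2), [c¹⁸] (size 2), [c⁷] (size 2), [c¹⁶] (size 2), [c¹⁵] (size 2), [c¹⁴] (size 2), [c¹³] (size 2), [c¹²] (size 1), [c⁶d] (size 12), [c⁵d⁻¹] (size 12).
Class equation: 1 + 2 + 2 + 2 + 2 + 2 + 2 + 2 + 2 + 2 + 2 + 2 + 1 + 12 + 12 = 48 = |G|. So G has 15 conjugacy classes.

Answer: 15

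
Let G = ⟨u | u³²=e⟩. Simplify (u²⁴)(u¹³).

Compute (u²⁴) · (u¹³) by multiplying left to right and reducing via the relations at each step:
  (u²⁴) · u¹³ = u⁵

Answer: u⁵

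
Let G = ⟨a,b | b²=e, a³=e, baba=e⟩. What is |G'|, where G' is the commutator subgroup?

G' = [G, G] is generated by all commutators. The generator-pair commutators are: [a, b] = a².
The subgroup they normally generate is {e, a, a²}, of order 3.
Check: |G/G'| = 6/3 = 2 is the order of the abelianisation.

Answer: 3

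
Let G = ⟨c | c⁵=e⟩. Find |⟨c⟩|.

|⟨c⟩| equals the order of c. Compute successive powers until reaching e:
  c¹ = c, c² = c², c³ = c³, c⁴ = c⁴, c⁵ = e.
The smallest positive k with cᵏ = e is 5, so |⟨c⟩| = 5.

Answer: 5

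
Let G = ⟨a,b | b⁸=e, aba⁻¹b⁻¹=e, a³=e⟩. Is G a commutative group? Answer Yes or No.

Each pair of generators commutes: a·b = ab = b·a. Since the generators pairwise commute, every element of G commutes with every other, so G is abelian.

Answer: Yes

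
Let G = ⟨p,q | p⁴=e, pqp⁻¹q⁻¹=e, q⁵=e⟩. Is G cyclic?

|G| = 20. The element pq has order 20 (its powers give 20 distinct elements), so ⟨pq⟩ = G and G is cyclic.

Answer: Yes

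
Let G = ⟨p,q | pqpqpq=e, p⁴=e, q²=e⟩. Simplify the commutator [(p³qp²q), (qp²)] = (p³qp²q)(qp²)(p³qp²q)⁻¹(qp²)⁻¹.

[(p³qp²q), (qp²)] = (p³qp²q)·(qp²)·(p³qp²q)⁻¹·(qp²)⁻¹.
  (p³qp²q) · (qp²) = p³q
  (p³q) · (p³qp²q) = pqp
  (pqp) · (p²q) = p²qp

Answer: p²qp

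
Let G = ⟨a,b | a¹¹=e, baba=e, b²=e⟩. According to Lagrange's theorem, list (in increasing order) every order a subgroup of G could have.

|G| = 22 = 2 · 11. By Lagrange's theorem the order of any subgroup divides 22; the divisors of 22 are 1, 2, 11, 22.

Answer: 1, 2, 11, 22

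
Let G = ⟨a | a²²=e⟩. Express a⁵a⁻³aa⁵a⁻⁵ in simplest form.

Multiply left to right, reducing at each step:
  (a⁵) · a⁻³ = a²
  (a²) · a = a³
  (a³) · a⁵ = a⁸
  (a⁸) · a⁻⁵ = a³

Answer: a³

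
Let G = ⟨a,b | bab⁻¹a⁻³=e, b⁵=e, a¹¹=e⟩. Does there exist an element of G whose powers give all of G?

Every cyclic group is abelian. But a·b = ab while b·a = a³b, so a·b ≠ b·a and G is not abelian. Hence G is not cyclic.

Answer: No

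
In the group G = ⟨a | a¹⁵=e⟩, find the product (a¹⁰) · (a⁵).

Compute (a¹⁰) · (a⁵) by multiplying left to right and reducing via the relations at each step:
  (a¹⁰) · a⁵ = e

Answer: e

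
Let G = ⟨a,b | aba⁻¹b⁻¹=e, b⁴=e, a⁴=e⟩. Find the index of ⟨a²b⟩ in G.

First find ord(a²b) by computing successive powers:
  (a²b)¹ = a²b, (a²b)² = b², (a²b)³ = a²b³, (a²b)⁴ = e.
So |⟨a²b⟩| = ord(a²b) = 4. With |G| = 16, by Lagrange [G : ⟨a²b⟩] = 16/4 = 4.

Answer: 4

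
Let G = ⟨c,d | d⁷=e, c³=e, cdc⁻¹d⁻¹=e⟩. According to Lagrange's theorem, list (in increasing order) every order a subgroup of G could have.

|G| = 21 = 3 · 7. By Lagrange's theorem the order of any subgroup divides 21; the divisors of 21 are 1, 3, 7, 21.

Answer: 1, 3, 7, 21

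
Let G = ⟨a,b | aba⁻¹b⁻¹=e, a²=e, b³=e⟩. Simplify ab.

Compute a · b by multiplying left to right and reducing via the relations at each step:
  a · b = ab

Answer: ab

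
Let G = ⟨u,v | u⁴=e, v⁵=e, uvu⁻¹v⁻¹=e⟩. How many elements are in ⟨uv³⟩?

|⟨uv³⟩| equals the order of uv³. Compute successive powers until reaching e:
  (uv³)¹ = uv³, (uv³)² = u²v, (uv³)³ = u³v⁴, (uv³)⁴ = v², (uv³)⁵ = u, (uv³)⁶ = u²v³, (uv³)⁷ = u³v, (uv³)⁸ = v⁴, (uv³)⁹ = uv², (uv³)¹⁰ = u², (uv³)¹¹ = u³v³, (uv³)¹² = v, (uv³)¹³ = uv⁴, (uv³)¹⁴ = u²v², (uv³)¹⁵ = u³, (uv³)¹⁶ = v³, (uv³)¹⁷ = uv, (uv³)¹⁸ = u²v⁴, (uv³)¹⁹ = u³v², (uv³)²⁰ = e.
The smallest positive k with (uv³)ᵏ = e is 20, so |⟨uv³⟩| = 20.

Answer: 20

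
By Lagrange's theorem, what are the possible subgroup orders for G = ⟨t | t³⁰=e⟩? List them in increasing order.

|G| = 30 = 2 · 3 · 5. By Lagrange's theorem the order of any subgroup divides 30; the divisors of 30 are 1, 2, 3, 5, 6, 10, 15, 30.

Answer: 1, 2, 3, 5, 6, 10, 15, 30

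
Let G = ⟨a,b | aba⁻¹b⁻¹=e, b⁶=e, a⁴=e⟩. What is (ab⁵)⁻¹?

The order of (ab⁵) is 12 (smallest k with (ab⁵)ᵏ = e), so (ab⁵)⁻¹ = (ab⁵)¹¹ = a³b.
Check: (ab⁵) · (a³b) → (ab⁵) · a³ = b⁵;   (b⁵) · b = e, giving e as required.

Answer: a³b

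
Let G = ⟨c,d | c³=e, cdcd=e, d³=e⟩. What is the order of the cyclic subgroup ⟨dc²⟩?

|⟨dc²⟩| equals the order of dc². Compute successive powers until reaching e:
  (dc²)¹ = dc², (dc²)² = cd², (dc²)³ = e.
The smallest positive k with (dc²)ᵏ = e is 3, so |⟨dc²⟩| = 3.

Answer: 3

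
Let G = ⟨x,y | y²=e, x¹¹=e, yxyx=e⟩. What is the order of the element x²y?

Compute successive powers until reaching e:
  (x²y)¹ = x²y, (x²y)² = e.
The smallest positive k with (x²y)ᵏ = e is 2.

Answer: 2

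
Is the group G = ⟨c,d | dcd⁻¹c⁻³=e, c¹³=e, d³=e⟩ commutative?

c·d = cd but d·c = c³d, so c·d ≠ d·c and G is not abelian.

Answer: No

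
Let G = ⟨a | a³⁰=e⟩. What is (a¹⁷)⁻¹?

The order of (a¹⁷) is 30 (smallest k with (a¹⁷)ᵏ = e), so (a¹⁷)⁻¹ = (a¹⁷)²⁹ = a¹³.
Check: (a¹⁷) · (a¹³) → (a¹⁷) · a¹³ = e, giving e as required.

Answer: a¹³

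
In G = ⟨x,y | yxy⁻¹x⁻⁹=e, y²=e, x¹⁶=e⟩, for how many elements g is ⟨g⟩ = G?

⟨g⟩ = G would require ord(g) = |G| = 32, but the maximum element order in G is 16 < 32. So G is not cyclic and no single element generates it: the count is 0.

Answer: 0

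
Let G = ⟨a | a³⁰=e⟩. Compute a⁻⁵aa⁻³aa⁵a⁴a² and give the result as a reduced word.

Multiply left to right, reducing at each step:
  (a²⁵) · a = a²⁶
  (a²⁶) · a⁻³ = a²³
  (a²³) · a = a²⁴
  (a²⁴) · a⁵ = a²⁹
  (a²⁹) · a⁴ = a³
  (a³) · a² = a⁵

Answer: a⁵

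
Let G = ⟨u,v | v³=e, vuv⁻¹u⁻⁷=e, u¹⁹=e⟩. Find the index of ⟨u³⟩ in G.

First find ord(u³) by computing successive powers:
  (u³)¹ = u³, (u³)² = u⁶, (u³)³ = u⁹, (u³)⁴ = u¹², (u³)⁵ = u¹⁵, (u³)⁶ = u¹⁸, (u³)⁷ = u², (u³)⁸ = u⁵, (u³)⁹ = u⁸, (u³)¹⁰ = u¹¹, (u³)¹¹ = u¹⁴, (u³)¹² = u¹⁷, (u³)¹³ = u, (u³)¹⁴ = u⁴, (u³)¹⁵ = u⁷, (u³)¹⁶ = u¹⁰, (u³)¹⁷ = u¹³, (u³)¹⁸ = u¹⁶, (u³)¹⁹ = e.
So |⟨u³⟩| = ord(u³) = 19. With |G| = 57, by Lagrange [G : ⟨u³⟩] = 57/19 = 3.

Answer: 3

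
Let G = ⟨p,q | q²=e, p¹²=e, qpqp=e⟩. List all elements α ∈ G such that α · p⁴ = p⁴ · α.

⟨p⁴⟩ ⊆ C_G(p⁴) since powers of p⁴ commute with p⁴; so |C_G(p⁴)| ≥ |⟨p⁴⟩| = 3.
By orbit–stabilizer, |C_G(p⁴)| = |G| / |conj. class of p⁴| = 24 / 2 = 12.
The 12 elements commuting with p⁴ are {e, p, p², p³, p⁴, p⁵, p⁶, p⁷, p⁸, p⁹, p¹⁰, p¹¹}.

Answer: {e, p, p², p³, p⁴, p⁵, p⁶, p⁷, p⁸, p⁹, p¹⁰, p¹¹}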